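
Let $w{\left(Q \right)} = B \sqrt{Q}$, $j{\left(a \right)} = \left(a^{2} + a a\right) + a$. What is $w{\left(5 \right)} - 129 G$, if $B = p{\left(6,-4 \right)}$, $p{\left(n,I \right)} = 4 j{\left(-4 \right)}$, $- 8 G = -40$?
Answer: $-645 + 112 \sqrt{5} \approx -394.56$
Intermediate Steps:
$j{\left(a \right)} = a + 2 a^{2}$ ($j{\left(a \right)} = \left(a^{2} + a^{2}\right) + a = 2 a^{2} + a = a + 2 a^{2}$)
$G = 5$ ($G = \left(- \frac{1}{8}\right) \left(-40\right) = 5$)
$p{\left(n,I \right)} = 112$ ($p{\left(n,I \right)} = 4 \left(- 4 \left(1 + 2 \left(-4\right)\right)\right) = 4 \left(- 4 \left(1 - 8\right)\right) = 4 \left(\left(-4\right) \left(-7\right)\right) = 4 \cdot 28 = 112$)
$B = 112$
$w{\left(Q \right)} = 112 \sqrt{Q}$
$w{\left(5 \right)} - 129 G = 112 \sqrt{5} - 645 = -645 + 112 \sqrt{5}$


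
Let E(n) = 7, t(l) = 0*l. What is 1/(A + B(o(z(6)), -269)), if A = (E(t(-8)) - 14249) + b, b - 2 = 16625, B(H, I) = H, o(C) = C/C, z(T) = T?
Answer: 1/2386 ≈ 0.00041911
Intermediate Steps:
o(C) = 1
b = 16627 (b = 2 + 16625 = 16627)
t(l) = 0
A = 2385 (A = (7 - 14249) + 16627 = -14242 + 16627 = 2385)
1/(A + B(o(z(6)), -269)) = 1/(2385 + 1) = 1/2386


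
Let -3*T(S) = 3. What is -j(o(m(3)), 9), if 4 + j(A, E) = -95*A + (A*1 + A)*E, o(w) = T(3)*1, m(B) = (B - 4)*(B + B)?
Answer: -73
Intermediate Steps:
T(S) = -1 (T(S) = -⅓*3 = -1)
m(B) = 2*B*(-4 + B) (m(B) = (-4 + B)*(2*B) = 2*B*(-4 + B))
o(w) = -1 (o(w) = -1*1 = -1)
j(A, E) = -4 - 95*A + 2*A*E (j(A, E) = -4 + (-95*A + (A*1 + A)*E) = -4 + (-95*A + (A + A)*E) = -4 + (-95*A + (2*A)*E) = -4 + (-95*A + 2*A*E) = -4 - 95*A + 2*A*E)
-j(o(m(3)), 9) = -(-4 - 95*(-1) + 2*(-1)*9) = -(-4 + 95 - 18) = -1*73 = -73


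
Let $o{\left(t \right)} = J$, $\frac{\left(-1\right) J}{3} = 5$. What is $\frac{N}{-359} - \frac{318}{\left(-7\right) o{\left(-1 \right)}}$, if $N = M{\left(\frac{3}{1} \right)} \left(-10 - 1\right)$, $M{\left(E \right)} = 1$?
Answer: $- \frac{37669}{12565} \approx -2.9979$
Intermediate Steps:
$J = -15$ ($J = \left(-3\right) 5 = -15$)
$o{\left(t \right)} = -15$
$N = -11$ ($N = 1 \left(-10 - 1\right) = 1 \left(-11\right) = -11$)
$\frac{N}{-359} - \frac{318}{\left(-7\right) o{\left(-1 \right)}} = - \frac{11}{-359} - \frac{318}{\left(-7\right) \left(-15\right)} = \left(-11\right) \left(- \frac{1}{359}\right) - \frac{318}{105} = \frac{11}{359} - \frac{106}{35} = - \frac{37669}{12565}$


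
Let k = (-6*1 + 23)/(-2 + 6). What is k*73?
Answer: 1241/4 ≈ 310.25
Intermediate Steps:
k = 17/4 (k = (-6 + 23)/4 = 17*(¼) = 17/4 ≈ 4.2500)
k*73 = (17/4)*73 = 1241/4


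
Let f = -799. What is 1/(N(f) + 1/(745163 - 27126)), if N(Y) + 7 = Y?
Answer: -718037/578737821 ≈ -0.0012407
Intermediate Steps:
N(Y) = -7 + Y
1/(N(f) + 1/(745163 - 27126)) = 1/((-7 - 799) + 1/(745163 - 27126)) = 1/(-806 + 1/718037) = 1/(-578737821/718037) = -718037/578737821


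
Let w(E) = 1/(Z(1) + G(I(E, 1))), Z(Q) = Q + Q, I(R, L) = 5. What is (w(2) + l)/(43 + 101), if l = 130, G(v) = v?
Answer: 911/1008 ≈ 0.90377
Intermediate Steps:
Z(Q) = 2*Q
w(E) = 1/7 (w(E) = 1/(2*1 + 5) = 1/(2 + 5) = 1/7)
(w(2) + l)/(43 + 101) = (1/7 + 130)/(43 + 101) = (911/7)/144 = (911/7)*(1/144) = 911/1008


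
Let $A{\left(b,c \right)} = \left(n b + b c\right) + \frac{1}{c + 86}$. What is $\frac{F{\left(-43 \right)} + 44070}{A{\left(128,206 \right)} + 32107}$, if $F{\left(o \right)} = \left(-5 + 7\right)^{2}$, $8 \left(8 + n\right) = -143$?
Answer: $\frac{12869608}{16107597} \approx 0.79898$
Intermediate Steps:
$n = - \frac{207}{8}$ ($n = -8 + \frac{1}{8} \left(-143\right) = -8 - \frac{143}{8} = - \frac{207}{8} \approx -25.875$)
$A{\left(b,c \right)} = \frac{1}{86 + c} - \frac{207 b}{8} + b c$ ($A{\left(b,c \right)} = \left(- \frac{207 b}{8} + b c\right) + \frac{1}{c + 86} = \left(- \frac{207 b}{8} + b c\right) + \frac{1}{86 + c} = \frac{1}{86 + c} - \frac{207 b}{8} + b c$)
$F{\left(o \right)} = 4$ ($F{\left(o \right)} = 2^{2} = 4$)
$\frac{F{\left(-43 \right)} + 44070}{A{\left(128,206 \right)} + 32107} = \frac{4 + 44070}{\frac{8 - 2278656 + 8 \cdot 128 \cdot 206^{2} + 481 \cdot 128 \cdot 206}{8 \left(86 + 206\right)} + 32107} = \frac{44074}{\frac{8 - 2278656 + 8 \cdot 128 \cdot 42436 + 12683008}{8 \cdot 292} + 32107} = \frac{44074}{\frac{1}{8} \cdot \frac{1}{292} \left(8 - 2278656 + 43454464 + 12683008\right) + 32107} = \frac{44074}{\frac{1}{8} \cdot \frac{1}{292} \cdot 53858824 + 32107} = \frac{44074}{\frac{6732353}{292} + 32107} = \frac{44074}{\frac{16107597}{292}} = 44074 \cdot \frac{292}{16107597} = \frac{12869608}{16107597}$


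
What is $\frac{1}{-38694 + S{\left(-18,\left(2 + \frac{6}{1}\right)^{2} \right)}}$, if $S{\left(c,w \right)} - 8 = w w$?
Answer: $- \frac{1}{34590} \approx -2.891 \cdot 10^{-5}$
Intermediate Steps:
$S{\left(c,w \right)} = 8 + w^{2}$ ($S{\left(c,w \right)} = 8 + w w = 8 + w^{2}$)
$\frac{1}{-38694 + S{\left(-18,\left(2 + \frac{6}{1}\right)^{2} \right)}} = \frac{1}{-38694 + \left(8 + \left(\left(2 + \frac{6}{1}\right)^{2}\right)^{2}\right)} = \frac{1}{-38694 + \left(8 + \left(\left(2 + 6 \cdot 1\right)^{2}\right)^{2}\right)} = \frac{1}{-38694 + \left(8 + \left(\left(2 + 6\right)^{2}\right)^{2}\right)} = \frac{1}{-38694 + \left(8 + \left(8^{2}\right)^{2}\right)} = \frac{1}{-38694 + \left(8 + 64^{2}\right)} = \frac{1}{-38694 + \left(8 + 4096\right)} = \frac{1}{-38694 + 4104} = \frac{1}{-34590} = - \frac{1}{34590}$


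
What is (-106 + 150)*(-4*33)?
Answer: -5808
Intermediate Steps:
(-106 + 150)*(-4*33) = 44*(-132) = -5808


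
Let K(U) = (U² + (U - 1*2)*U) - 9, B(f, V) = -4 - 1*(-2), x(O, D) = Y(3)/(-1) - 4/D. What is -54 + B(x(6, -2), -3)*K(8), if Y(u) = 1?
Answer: -260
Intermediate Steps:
x(O, D) = -1 - 4/D (x(O, D) = 1/(-1) - 4/D = 1*(-1) - 4/D = -1 - 4/D)
B(f, V) = -2 (B(f, V) = -4 + 2 = -2)
K(U) = -9 + U² + U*(-2 + U) (K(U) = (U² + (U - 2)*U) - 9 = (U² + (-2 + U)*U) - 9 = (U² + U*(-2 + U)) - 9 = -9 + U² + U*(-2 + U))
-54 + B(x(6, -2), -3)*K(8) = -54 - 2*(-9 - 2*8 + 2*8²) = -54 - 2*(-9 - 16 + 2*64) = -54 - 2*(-9 - 16 + 128) = -54 - 2*103 = -54 - 206 = -260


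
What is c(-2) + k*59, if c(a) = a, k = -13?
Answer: -769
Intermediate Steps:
c(-2) + k*59 = -2 - 13*59 = -2 - 767 = -769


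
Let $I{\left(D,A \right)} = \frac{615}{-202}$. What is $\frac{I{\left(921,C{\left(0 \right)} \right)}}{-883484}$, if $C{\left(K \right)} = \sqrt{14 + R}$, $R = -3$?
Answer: $\frac{615}{178463768} \approx 3.4461 \cdot 10^{-6}$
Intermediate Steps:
$C{\left(K \right)} = \sqrt{11}$ ($C{\left(K \right)} = \sqrt{14 - 3} = \sqrt{11}$)
$I{\left(D,A \right)} = - \frac{615}{202}$ ($I{\left(D,A \right)} = 615 \left(- \frac{1}{202}\right) = - \frac{615}{202}$)
$\frac{I{\left(921,C{\left(0 \right)} \right)}}{-883484} = - \frac{615}{202 \left(-883484\right)} = \left(- \frac{615}{202}\right) \left(- \frac{1}{883484}\right) = \frac{615}{178463768}$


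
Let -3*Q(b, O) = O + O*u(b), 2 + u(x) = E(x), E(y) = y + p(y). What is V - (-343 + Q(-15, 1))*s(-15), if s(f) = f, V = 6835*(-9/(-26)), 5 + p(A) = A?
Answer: -67575/26 ≈ -2599.0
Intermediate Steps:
p(A) = -5 + A
V = 61515/26 (V = 6835*(-9*(-1/26)) = 6835*(9/26) = 61515/26 ≈ 2366.0)
E(y) = -5 + 2*y (E(y) = y + (-5 + y) = -5 + 2*y)
u(x) = -7 + 2*x (u(x) = -2 + (-5 + 2*x) = -7 + 2*x)
Q(b, O) = -O/3 - O*(-7 + 2*b)/3 (Q(b, O) = -(O + O*(-7 + 2*b))/3 = -O/3 - O*(-7 + 2*b)/3)
V - (-343 + Q(-15, 1))*s(-15) = 61515/26 - (-343 + (⅔)*1*(3 - 1*(-15)))*(-15) = 61515/26 - (-343 + (⅔)*1*(3 + 15))*(-15) = 61515/26 - (-343 + (⅔)*1*18)*(-15) = 61515/26 - (-343 + 12)*(-15) = 61515/26 - (-331)*(-15) = 61515/26 - 1*4965 = 61515/26 - 4965 = -67575/26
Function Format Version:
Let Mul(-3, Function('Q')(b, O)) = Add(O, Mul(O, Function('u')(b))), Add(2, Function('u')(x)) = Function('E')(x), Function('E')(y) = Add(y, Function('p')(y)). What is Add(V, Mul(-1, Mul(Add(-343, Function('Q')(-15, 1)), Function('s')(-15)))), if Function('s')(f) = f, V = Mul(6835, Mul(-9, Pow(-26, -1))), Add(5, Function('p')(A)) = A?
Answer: Rational(-67575, 26) ≈ -2599.0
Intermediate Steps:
Function('p')(A) = Add(-5, A)
V = Rational(61515, 26) (V = Mul(6835, Mul(-9, Rational(-1, 26))) = Mul(6835, Rational(9, 26)) = Rational(61515, 26) ≈ 2366.0)
Function('E')(y) = Add(-5, Mul(2, y)) (Function('E')(y) = Add(y, Add(-5, y)) = Add(-5, Mul(2, y)))
Function('u')(x) = Add(-7, Mul(2, x)) (Function('u')(x) = Add(-2, Add(-5, Mul(2, x))) = Add(-7, Mul(2, x)))
Function('Q')(b, O) = Add(Mul(Rational(-1, 3), O), Mul(Rational(-1, 3), O, Add(-7, Mul(2, b)))) (Function('Q')(b, O) = Mul(Rational(-1, 3), Add(O, Mul(O, Add(-7, Mul(2, b))))) = Add(Mul(Rational(-1, 3), O), Mul(Rational(-1, 3), O, Add(-7, Mul(2, b)))))
Add(V, Mul(-1, Mul(Add(-343, Function('Q')(-15, 1)), Function('s')(-15)))) = Add(Rational(61515, 26), Mul(-1, Mul(Add(-343, Mul(Rational(2, 3), 1, Add(3, Mul(-1, -15)))), -15))) = Add(Rational(61515, 26), Mul(-1, Mul(Add(-343, Mul(Rational(2, 3), 1, Add(3, 15))), -15))) = Add(Rational(61515, 26), Mul(-1, Mul(Add(-343, Mul(Rational(2, 3), 1, 18)), -15))) = Add(Rational(61515, 26), Mul(-1, Mul(Add(-343, 12), -15))) = Add(Rational(61515, 26), Mul(-1, Mul(-331, -15))) = Add(Rational(61515, 26), Mul(-1, 4965)) = Add(Rational(61515, 26), -4965) = Rational(-67575, 26)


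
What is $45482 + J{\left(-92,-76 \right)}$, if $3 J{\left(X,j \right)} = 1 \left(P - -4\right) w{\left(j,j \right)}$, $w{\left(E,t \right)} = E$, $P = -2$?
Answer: $\frac{136294}{3} \approx 45431.0$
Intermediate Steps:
$J{\left(X,j \right)} = \frac{2 j}{3}$ ($J{\left(X,j \right)} = \frac{1 \left(-2 - -4\right) j}{3} = \frac{1 \left(-2 + 4\right) j}{3} = \frac{1 \cdot 2 j}{3} = \frac{2 j}{3}$)
$45482 + J{\left(-92,-76 \right)} = 45482 + \frac{2}{3} \left(-76\right) = 45482 - \frac{152}{3} = \frac{136294}{3}$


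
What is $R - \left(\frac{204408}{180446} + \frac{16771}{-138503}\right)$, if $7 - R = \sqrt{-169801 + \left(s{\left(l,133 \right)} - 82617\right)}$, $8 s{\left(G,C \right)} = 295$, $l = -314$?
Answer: $\frac{74830662504}{12496156169} - \frac{i \sqrt{4038098}}{4} \approx 5.9883 - 502.38 i$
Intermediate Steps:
$s{\left(G,C \right)} = \frac{295}{8}$ ($s{\left(G,C \right)} = \frac{1}{8} \cdot 295 = \frac{295}{8}$)
$R = 7 - \frac{i \sqrt{4038098}}{4}$ ($R = 7 - \sqrt{-169801 + \left(\frac{295}{8} - 82617\right)} = 7 - \sqrt{-169801 - \frac{660641}{8}} = 7 - \sqrt{- \frac{2019049}{8}} = 7 - \frac{i \sqrt{4038098}}{4} \approx 7.0 - 502.38 i$)
$R - \left(\frac{204408}{180446} + \frac{16771}{-138503}\right) = \left(7 - \frac{i \sqrt{4038098}}{4}\right) - \left(\frac{204408}{180446} + \frac{16771}{-138503}\right) = \left(7 - \frac{i \sqrt{4038098}}{4}\right) - \left(204408 \cdot \frac{1}{180446} + 16771 \left(- \frac{1}{138503}\right)\right) = \left(7 - \frac{i \sqrt{4038098}}{4}\right) - \left(\frac{102204}{90223} - \frac{16771}{138503}\right) = \left(7 - \frac{i \sqrt{4038098}}{4}\right) - \frac{12642430679}{12496156169} = \frac{74830662504}{12496156169} - \frac{i \sqrt{4038098}}{4}$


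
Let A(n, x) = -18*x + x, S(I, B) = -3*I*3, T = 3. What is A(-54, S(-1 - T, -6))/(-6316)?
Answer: 153/1579 ≈ 0.096897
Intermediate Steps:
S(I, B) = -9*I
A(n, x) = -17*x
A(-54, S(-1 - T, -6))/(-6316) = -(-153)*(-1 - 1*3)/(-6316) = -(-153)*(-1 - 3)*(-1/6316) = -(-153)*(-4)*(-1/6316) = -17*36*(-1/6316) = -612*(-1/6316) = 153/1579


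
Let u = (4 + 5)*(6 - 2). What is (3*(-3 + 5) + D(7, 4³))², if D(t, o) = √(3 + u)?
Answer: (6 + √39)² ≈ 149.94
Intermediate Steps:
u = 36 (u = 9*4 = 36)
D(t, o) = √39 (D(t, o) = √(3 + 36) = √39)
(3*(-3 + 5) + D(7, 4³))² = (3*(-3 + 5) + √39)² = (3*2 + √39)² = (6 + √39)²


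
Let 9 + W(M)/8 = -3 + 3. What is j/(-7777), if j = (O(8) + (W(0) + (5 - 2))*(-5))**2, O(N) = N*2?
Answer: -130321/7777 ≈ -16.757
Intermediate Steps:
O(N) = 2*N
W(M) = -72 (W(M) = -72 + 8*(-3 + 3) = -72 + 8*0 = -72 + 0 = -72)
j = 130321 (j = (2*8 + (-72 + (5 - 2))*(-5))**2 = (16 + (-72 + 3)*(-5))**2 = (16 - 69*(-5))**2 = (16 + 345)**2 = 361**2 = 130321)
j/(-7777) = 130321/(-7777) = 130321*(-1/7777) = -130321/7777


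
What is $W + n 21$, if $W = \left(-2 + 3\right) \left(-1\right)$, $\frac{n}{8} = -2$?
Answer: $-337$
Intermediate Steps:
$n = -16$ ($n = 8 \left(-2\right) = -16$)
$W = -1$ ($W = 1 \left(-1\right) = -1$)
$W + n 21 = -1 - 336 = -337$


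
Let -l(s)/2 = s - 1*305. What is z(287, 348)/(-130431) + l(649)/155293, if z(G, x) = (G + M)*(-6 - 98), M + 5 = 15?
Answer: 1568984552/6751673761 ≈ 0.23238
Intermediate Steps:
M = 10 (M = -5 + 15 = 10)
l(s) = 610 - 2*s (l(s) = -2*(s - 1*305) = -2*(s - 305) = -2*(-305 + s) = 610 - 2*s)
z(G, x) = -1040 - 104*G (z(G, x) = (G + 10)*(-6 - 98) = (10 + G)*(-104) = -1040 - 104*G)
z(287, 348)/(-130431) + l(649)/155293 = (-1040 - 104*287)/(-130431) + (610 - 2*649)/155293 = (-1040 - 29848)*(-1/130431) + (610 - 1298)*(1/155293) = -30888*(-1/130431) - 688*1/155293 = 10296/43477 - 688/155293 = 1568984552/6751673761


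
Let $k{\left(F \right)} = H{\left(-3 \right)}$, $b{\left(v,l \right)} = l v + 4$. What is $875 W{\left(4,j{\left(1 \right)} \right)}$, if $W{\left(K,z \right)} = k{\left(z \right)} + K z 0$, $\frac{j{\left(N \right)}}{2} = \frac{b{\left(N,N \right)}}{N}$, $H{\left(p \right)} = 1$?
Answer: $875$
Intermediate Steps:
$b{\left(v,l \right)} = 4 + l v$
$k{\left(F \right)} = 1$
$j{\left(N \right)} = \frac{2 \left(4 + N^{2}\right)}{N}$ ($j{\left(N \right)} = 2 \frac{4 + N N}{N} = 2 \frac{4 + N^{2}}{N} = \frac{2 \left(4 + N^{2}\right)}{N}$)
$W{\left(K,z \right)} = 1$ ($W{\left(K,z \right)} = 1 + K z 0 = 1 + 0 = 1$)
$875 W{\left(4,j{\left(1 \right)} \right)} = 875 \cdot 1 = 875$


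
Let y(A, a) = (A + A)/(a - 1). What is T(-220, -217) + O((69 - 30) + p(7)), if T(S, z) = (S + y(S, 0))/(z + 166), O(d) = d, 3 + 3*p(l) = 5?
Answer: 601/17 ≈ 35.353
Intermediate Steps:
y(A, a) = 2*A/(-1 + a) (y(A, a) = (2*A)/(-1 + a) = 2*A/(-1 + a))
p(l) = 2/3 (p(l) = -1 + (1/3)*5 = -1 + 5/3 = 2/3)
T(S, z) = -S/(166 + z) (T(S, z) = (S + 2*S/(-1 + 0))/(z + 166) = (S + 2*S/(-1))/(166 + z) = (S + 2*S*(-1))/(166 + z) = (S - 2*S)/(166 + z) = (-S)/(166 + z) = -S/(166 + z))
T(-220, -217) + O((69 - 30) + p(7)) = -1*(-220)/(166 - 217) + ((69 - 30) + 2/3) = -1*(-220)/(-51) + (39 + 2/3) = -1*(-220)*(-1/51) + 119/3 = -220/51 + 119/3 = 601/17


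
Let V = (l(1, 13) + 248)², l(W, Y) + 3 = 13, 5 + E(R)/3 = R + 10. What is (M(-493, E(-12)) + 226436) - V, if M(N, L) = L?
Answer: 159851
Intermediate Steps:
E(R) = 15 + 3*R (E(R) = -15 + 3*(R + 10) = -15 + 3*(10 + R) = -15 + (30 + 3*R) = 15 + 3*R)
l(W, Y) = 10 (l(W, Y) = -3 + 13 = 10)
V = 66564 (V = (10 + 248)² = 258² = 66564)
(M(-493, E(-12)) + 226436) - V = ((15 + 3*(-12)) + 226436) - 1*66564 = ((15 - 36) + 226436) - 66564 = (-21 + 226436) - 66564 = 226415 - 66564 = 159851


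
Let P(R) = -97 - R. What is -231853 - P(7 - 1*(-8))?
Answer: -231741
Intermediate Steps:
-231853 - P(7 - 1*(-8)) = -231853 - (-97 - (7 - 1*(-8))) = -231853 - (-97 - (7 + 8)) = -231853 - (-97 - 1*15) = -231853 - (-97 - 15) = -231853 - 1*(-112) = -231853 + 112 = -231741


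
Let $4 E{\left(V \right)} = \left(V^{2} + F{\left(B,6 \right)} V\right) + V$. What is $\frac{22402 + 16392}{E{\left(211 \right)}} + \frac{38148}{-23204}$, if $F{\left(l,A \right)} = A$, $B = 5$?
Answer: $\frac{230746525}{133417199} \approx 1.7295$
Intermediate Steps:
$E{\left(V \right)} = \frac{V^{2}}{4} + \frac{7 V}{4}$ ($E{\left(V \right)} = \frac{\left(V^{2} + 6 V\right) + V}{4} = \frac{V^{2} + 7 V}{4} = \frac{V^{2}}{4} + \frac{7 V}{4}$)
$\frac{22402 + 16392}{E{\left(211 \right)}} + \frac{38148}{-23204} = \frac{22402 + 16392}{\frac{1}{4} \cdot 211 \left(7 + 211\right)} + \frac{38148}{-23204} = \frac{38794}{\frac{1}{4} \cdot 211 \cdot 218} + 38148 \left(- \frac{1}{23204}\right) = \frac{38794}{\frac{22999}{2}} - \frac{9537}{5801} = 38794 \cdot \frac{2}{22999} - \frac{9537}{5801} = \frac{77588}{22999} - \frac{9537}{5801} = \frac{230746525}{133417199}$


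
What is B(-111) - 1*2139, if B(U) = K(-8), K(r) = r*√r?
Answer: -2139 - 16*I*√2 ≈ -2139.0 - 22.627*I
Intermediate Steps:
K(r) = r^(3/2)
B(U) = -16*I*√2 (B(U) = (-8)^(3/2) = -16*I*√2)
B(-111) - 1*2139 = -16*I*√2 - 1*2139 = -16*I*√2 - 2139 = -2139 - 16*I*√2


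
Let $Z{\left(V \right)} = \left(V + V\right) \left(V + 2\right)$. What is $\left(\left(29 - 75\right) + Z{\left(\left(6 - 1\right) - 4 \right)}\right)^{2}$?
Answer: $1600$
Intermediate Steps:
$Z{\left(V \right)} = 2 V \left(2 + V\right)$
$\left(\left(29 - 75\right) + Z{\left(\left(6 - 1\right) - 4 \right)}\right)^{2} = \left(\left(29 - 75\right) + 2 \left(\left(6 - 1\right) - 4\right) \left(2 + \left(\left(6 - 1\right) - 4\right)\right)\right)^{2} = \left(-46 + 2 \left(5 - 4\right) \left(2 + \left(5 - 4\right)\right)\right)^{2} = \left(-46 + 2 \cdot 1 \left(2 + 1\right)\right)^{2} = \left(-46 + 2 \cdot 1 \cdot 3\right)^{2} = \left(-46 + 6\right)^{2} = \left(-40\right)^{2} = 1600$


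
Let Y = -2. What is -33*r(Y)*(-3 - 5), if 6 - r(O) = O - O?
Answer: 1584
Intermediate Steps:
r(O) = 6 (r(O) = 6 - (O - O) = 6 - 1*0 = 6 + 0 = 6)
-33*r(Y)*(-3 - 5) = -198*(-3 - 5) = -198*(-8) = -33*(-48) = 1584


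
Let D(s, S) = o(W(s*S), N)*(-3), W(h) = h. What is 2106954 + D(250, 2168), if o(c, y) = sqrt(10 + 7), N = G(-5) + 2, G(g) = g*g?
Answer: 2106954 - 3*sqrt(17) ≈ 2.1069e+6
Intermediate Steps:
G(g) = g**2
N = 27 (N = (-5)**2 + 2 = 25 + 2 = 27)
o(c, y) = sqrt(17)
D(s, S) = -3*sqrt(17) (D(s, S) = sqrt(17)*(-3) = -3*sqrt(17))
2106954 + D(250, 2168) = 2106954 - 3*sqrt(17)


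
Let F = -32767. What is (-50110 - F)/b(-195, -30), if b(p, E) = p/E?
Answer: -34686/13 ≈ -2668.2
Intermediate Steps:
b(p, E) = p/E
(-50110 - F)/b(-195, -30) = (-50110 - 1*(-32767))/((-195/(-30))) = (-50110 + 32767)/((-195*(-1/30))) = -17343/13/2 = -17343*2/13 = -34686/13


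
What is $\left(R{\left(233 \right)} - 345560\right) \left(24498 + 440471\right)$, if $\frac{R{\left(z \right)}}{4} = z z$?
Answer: $-59703879476$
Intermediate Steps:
$R{\left(z \right)} = 4 z^{2}$ ($R{\left(z \right)} = 4 z z = 4 z^{2}$)
$\left(R{\left(233 \right)} - 345560\right) \left(24498 + 440471\right) = \left(4 \cdot 233^{2} - 345560\right) \left(24498 + 440471\right) = \left(4 \cdot 54289 - 345560\right) 464969 = \left(217156 - 345560\right) 464969 = \left(-128404\right) 464969 = -59703879476$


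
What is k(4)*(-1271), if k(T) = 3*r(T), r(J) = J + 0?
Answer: -15252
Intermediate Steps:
r(J) = J
k(T) = 3*T
k(4)*(-1271) = (3*4)*(-1271) = 12*(-1271) = -15252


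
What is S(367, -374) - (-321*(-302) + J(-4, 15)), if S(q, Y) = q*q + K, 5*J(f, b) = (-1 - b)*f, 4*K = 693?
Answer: 758149/20 ≈ 37907.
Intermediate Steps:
K = 693/4 (K = (1/4)*693 = 693/4 ≈ 173.25)
J(f, b) = f*(-1 - b)/5 (J(f, b) = ((-1 - b)*f)/5 = (f*(-1 - b))/5 = f*(-1 - b)/5)
S(q, Y) = 693/4 + q**2 (S(q, Y) = q*q + 693/4 = q**2 + 693/4 = 693/4 + q**2)
S(367, -374) - (-321*(-302) + J(-4, 15)) = (693/4 + 367**2) - (-321*(-302) - 1/5*(-4)*(1 + 15)) = (693/4 + 134689) - (96942 - 1/5*(-4)*16) = 539449/4 - (96942 + 64/5) = 539449/4 - 1*484774/5 = 539449/4 - 484774/5 = 758149/20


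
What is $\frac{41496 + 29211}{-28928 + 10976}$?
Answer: $- \frac{23569}{5984} \approx -3.9387$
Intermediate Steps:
$\frac{41496 + 29211}{-28928 + 10976} = \frac{70707}{-17952} = 70707 \left(- \frac{1}{17952}\right) = - \frac{23569}{5984}$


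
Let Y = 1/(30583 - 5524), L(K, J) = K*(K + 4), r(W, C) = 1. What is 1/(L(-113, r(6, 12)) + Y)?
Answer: 25059/308651704 ≈ 8.1189e-5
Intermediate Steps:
L(K, J) = K*(4 + K)
Y = 1/25059 ≈ 3.9906e-5
1/(L(-113, r(6, 12)) + Y) = 1/(-113*(4 - 113) + 1/25059) = 1/(-113*(-109) + 1/25059) = 1/(12317 + 1/25059) = 1/(308651704/25059) = 25059/308651704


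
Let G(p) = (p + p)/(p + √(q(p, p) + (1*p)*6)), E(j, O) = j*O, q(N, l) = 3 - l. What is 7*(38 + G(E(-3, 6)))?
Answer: 37954/137 + 84*I*√87/137 ≈ 277.04 + 5.719*I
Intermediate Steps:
E(j, O) = O*j
G(p) = 2*p/(p + √(3 + 5*p)) (G(p) = (p + p)/(p + √((3 - p) + (1*p)*6)) = (2*p)/(p + √((3 - p) + p*6)) = (2*p)/(p + √((3 - p) + 6*p)) = (2*p)/(p + √(3 + 5*p)) = 2*p/(p + √(3 + 5*p)))
7*(38 + G(E(-3, 6))) = 7*(38 + 2*(6*(-3))/(6*(-3) + √(3 + 5*(6*(-3))))) = 7*(38 + 2*(-18)/(-18 + √(3 + 5*(-18)))) = 7*(38 + 2*(-18)/(-18 + √(3 - 90))) = 7*(38 + 2*(-18)/(-18 + √(-87))) = 7*(38 + 2*(-18)/(-18 + I*√87)) = 7*(38 - 36/(-18 + I*√87)) = 266 - 252/(-18 + I*√87)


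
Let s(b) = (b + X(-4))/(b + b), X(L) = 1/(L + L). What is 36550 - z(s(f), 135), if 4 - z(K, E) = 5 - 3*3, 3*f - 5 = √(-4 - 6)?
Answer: 36542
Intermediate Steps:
X(L) = 1/(2*L)
f = 5/3 + I*√10/3 (f = 5/3 + √(-4 - 6)/3 = 5/3 + √(-10)/3 = 5/3 + (I*√10)/3 = 5/3 + I*√10/3 ≈ 1.6667 + 1.0541*I)
s(b) = (-⅛ + b)/(2*b) (s(b) = (b + (½)/(-4))/(b + b) = (b + (½)*(-¼))/((2*b)) = (b - ⅛)*(1/(2*b)) = (-⅛ + b)*(1/(2*b)) = (-⅛ + b)/(2*b))
z(K, E) = 8 (z(K, E) = 4 - (5 - 3*3) = 4 - (5 - 9) = 4 - 1*(-4) = 4 + 4 = 8)
36550 - z(s(f), 135) = 36550 - 1*8 = 36550 - 8 = 36542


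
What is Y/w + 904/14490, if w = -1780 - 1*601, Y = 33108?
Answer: -238791248/17250345 ≈ -13.843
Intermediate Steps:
w = -2381 (w = -1780 - 601 = -2381)
Y/w + 904/14490 = 33108/(-2381) + 904/14490 = 33108*(-1/2381) + 904*(1/14490) = -33108/2381 + 452/7245 = -238791248/17250345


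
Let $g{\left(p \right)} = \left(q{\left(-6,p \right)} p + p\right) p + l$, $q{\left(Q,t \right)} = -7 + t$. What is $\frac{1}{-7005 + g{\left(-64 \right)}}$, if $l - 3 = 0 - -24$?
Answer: $- \frac{1}{293698} \approx -3.4049 \cdot 10^{-6}$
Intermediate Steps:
$l = 27$ ($l = 3 + \left(0 - -24\right) = 3 + \left(0 + 24\right) = 3 + 24 = 27$)
$g{\left(p \right)} = 27 + p \left(p + p \left(-7 + p\right)\right)$ ($g{\left(p \right)} = \left(\left(-7 + p\right) p + p\right) p + 27 = \left(p \left(-7 + p\right) + p\right) p + 27 = \left(p + p \left(-7 + p\right)\right) p + 27 = p \left(p + p \left(-7 + p\right)\right) + 27 = 27 + p \left(p + p \left(-7 + p\right)\right)$)
$\frac{1}{-7005 + g{\left(-64 \right)}} = \frac{1}{-7005 + \left(27 + \left(-64\right)^{3} - 6 \left(-64\right)^{2}\right)} = \frac{1}{-7005 - 286693} = \frac{1}{-293698} = - \frac{1}{293698}$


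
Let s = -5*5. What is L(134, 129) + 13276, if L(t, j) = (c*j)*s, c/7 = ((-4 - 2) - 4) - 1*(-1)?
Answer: 216451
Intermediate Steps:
c = -63 (c = 7*(((-4 - 2) - 4) - 1*(-1)) = 7*((-6 - 4) + 1) = 7*(-10 + 1) = 7*(-9) = -63)
s = -25
L(t, j) = 1575*j (L(t, j) = -63*j*(-25) = 1575*j)
L(134, 129) + 13276 = 1575*129 + 13276 = 203175 + 13276 = 216451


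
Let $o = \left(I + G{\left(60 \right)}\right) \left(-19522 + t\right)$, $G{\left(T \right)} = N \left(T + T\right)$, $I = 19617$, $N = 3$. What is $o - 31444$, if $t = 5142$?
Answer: $-287300704$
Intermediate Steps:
$G{\left(T \right)} = 6 T$ ($G{\left(T \right)} = 3 \left(T + T\right) = 3 \cdot 2 T = 6 T$)
$o = -287269260$ ($o = \left(19617 + 6 \cdot 60\right) \left(-19522 + 5142\right) = \left(19617 + 360\right) \left(-14380\right) = 19977 \left(-14380\right) = -287269260$)
$o - 31444 = -287269260 - 31444 = -287300704$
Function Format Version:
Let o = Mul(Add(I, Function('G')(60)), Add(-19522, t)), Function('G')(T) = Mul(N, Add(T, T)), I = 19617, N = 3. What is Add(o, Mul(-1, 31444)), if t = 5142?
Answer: -287300704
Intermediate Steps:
Function('G')(T) = Mul(6, T) (Function('G')(T) = Mul(3, Add(T, T)) = Mul(3, Mul(2, T)) = Mul(6, T))
o = -287269260 (o = Mul(Add(19617, Mul(6, 60)), Add(-19522, 5142)) = Mul(Add(19617, 360), -14380) = Mul(19977, -14380) = -287269260)
Add(o, Mul(-1, 31444)) = Add(-287269260, Mul(-1, 31444)) = Add(-287269260, -31444) = -287300704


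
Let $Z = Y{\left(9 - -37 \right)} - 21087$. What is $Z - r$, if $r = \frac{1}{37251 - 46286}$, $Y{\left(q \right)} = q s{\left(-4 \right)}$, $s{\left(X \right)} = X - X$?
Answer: $- \frac{190521044}{9035} \approx -21087.0$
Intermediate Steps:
$s{\left(X \right)} = 0$
$Y{\left(q \right)} = 0$ ($Y{\left(q \right)} = q 0 = 0$)
$r = - \frac{1}{9035}$ ($r = \frac{1}{-9035} = - \frac{1}{9035} \approx -0.00011068$)
$Z = -21087$ ($Z = 0 - 21087 = -21087$)
$Z - r = -21087 - - \frac{1}{9035} = -21087 + \frac{1}{9035} = - \frac{190521044}{9035}$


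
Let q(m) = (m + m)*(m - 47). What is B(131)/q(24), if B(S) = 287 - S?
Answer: -13/92 ≈ -0.14130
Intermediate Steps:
q(m) = 2*m*(-47 + m) (q(m) = (2*m)*(-47 + m) = 2*m*(-47 + m))
B(131)/q(24) = (287 - 1*131)/((2*24*(-47 + 24))) = (287 - 131)/((2*24*(-23))) = 156/(-1104) = 156*(-1/1104) = -13/92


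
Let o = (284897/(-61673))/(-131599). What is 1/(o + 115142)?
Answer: 8116105127/934504576817931 ≈ 8.6849e-6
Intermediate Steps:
o = 284897/8116105127 (o = (284897*(-1/61673))*(-1/131599) = -284897/61673*(-1/131599) = 284897/8116105127 ≈ 3.5103e-5)
1/(o + 115142) = 1/(284897/8116105127 + 115142) = 1/(934504576817931/8116105127) = 8116105127/934504576817931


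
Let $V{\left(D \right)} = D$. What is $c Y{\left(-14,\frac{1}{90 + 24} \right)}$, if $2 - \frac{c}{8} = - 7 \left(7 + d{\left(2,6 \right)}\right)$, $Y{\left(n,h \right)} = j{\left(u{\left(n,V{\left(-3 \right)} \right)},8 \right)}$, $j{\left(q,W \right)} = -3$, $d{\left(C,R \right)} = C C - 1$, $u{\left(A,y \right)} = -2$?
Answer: $-1728$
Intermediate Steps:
$d{\left(C,R \right)} = -1 + C^{2}$ ($d{\left(C,R \right)} = C^{2} - 1 = -1 + C^{2}$)
$Y{\left(n,h \right)} = -3$
$c = 576$ ($c = 16 - 8 \left(- 7 \left(7 - \left(1 - 2^{2}\right)\right)\right) = 16 - 8 \left(- 7 \left(7 + \left(-1 + 4\right)\right)\right) = 16 - 8 \left(- 7 \left(7 + 3\right)\right) = 16 - 8 \left(\left(-7\right) 10\right) = 16 - -560 = 16 + 560 = 576$)
$c Y{\left(-14,\frac{1}{90 + 24} \right)} = 576 \left(-3\right) = -1728$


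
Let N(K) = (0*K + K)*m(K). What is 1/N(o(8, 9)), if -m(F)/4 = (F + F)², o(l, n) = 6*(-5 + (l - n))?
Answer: 1/746496 ≈ 1.3396e-6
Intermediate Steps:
o(l, n) = -30 - 6*n + 6*l (o(l, n) = 6*(-5 + l - n) = -30 - 6*n + 6*l)
m(F) = -16*F² (m(F) = -4*(F + F)² = -4*4*F² = -16*F²)
N(K) = -16*K³ (N(K) = (0*K + K)*(-16*K²) = (0 + K)*(-16*K²) = K*(-16*K²) = -16*K³)
1/N(o(8, 9)) = 1/(-16*(-30 - 6*9 + 6*8)³) = 1/(-16*(-30 - 54 + 48)³) = 1/(-16*(-36)³) = 1/(-16*(-46656)) = 1/746496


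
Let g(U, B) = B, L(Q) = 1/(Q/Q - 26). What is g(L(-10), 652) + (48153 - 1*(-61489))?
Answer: 110294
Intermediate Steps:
L(Q) = -1/25 (L(Q) = 1/(1 - 26) = 1/(-25) = -1/25)
g(L(-10), 652) + (48153 - 1*(-61489)) = 652 + (48153 - 1*(-61489)) = 652 + (48153 + 61489) = 652 + 109642 = 110294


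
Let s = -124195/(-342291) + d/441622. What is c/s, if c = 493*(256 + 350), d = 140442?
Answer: 11290306515371379/25729819228 ≈ 4.3880e+5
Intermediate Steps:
c = 298758 (c = 493*606 = 298758)
s = 51459638456/75581618001 (s = -124195/(-342291) + 140442/441622 = -124195*(-1/342291) + 140442*(1/441622) = 124195/342291 + 70221/220811 = 51459638456/75581618001 ≈ 0.68085)
c/s = 298758/(51459638456/75581618001) = 298758*(75581618001/51459638456) = 11290306515371379/25729819228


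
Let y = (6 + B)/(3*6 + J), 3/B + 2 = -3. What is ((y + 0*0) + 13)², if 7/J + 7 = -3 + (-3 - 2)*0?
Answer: 5303809/29929 ≈ 177.21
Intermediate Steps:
B = -⅗ (B = 3/(-2 - 3) = 3/(-5) = 3*(-⅕) = -⅗ ≈ -0.60000)
J = -7/10 (J = 7/(-7 + (-3 + (-3 - 2)*0)) = 7/(-7 + (-3 - 5*0)) = 7/(-7 + (-3 + 0)) = 7/(-7 - 3) = 7/(-10) = 7*(-⅒) = -7/10 ≈ -0.70000)
y = 54/173 (y = (6 - ⅗)/(3*6 - 7/10) = 27/(5*(18 - 7/10)) = 27/(5*(173/10)) = (27/5)*(10/173) = 54/173 ≈ 0.31214)
((y + 0*0) + 13)² = ((54/173 + 0*0) + 13)² = ((54/173 + 0) + 13)² = (54/173 + 13)² = (2303/173)² = 5303809/29929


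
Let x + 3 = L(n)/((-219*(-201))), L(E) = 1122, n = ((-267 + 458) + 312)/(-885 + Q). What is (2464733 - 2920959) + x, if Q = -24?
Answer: -6694247743/14673 ≈ -4.5623e+5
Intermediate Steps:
n = -503/909 (n = ((-267 + 458) + 312)/(-885 - 24) = (191 + 312)/(-909) = 503*(-1/909) = -503/909 ≈ -0.55336)
x = -43645/14673 (x = -3 + 1122/((-219*(-201))) = -3 + 1122/44019 = -3 + 1122*(1/44019) = -3 + 374/14673 = -43645/14673 ≈ -2.9745)
(2464733 - 2920959) + x = (2464733 - 2920959) - 43645/14673 = -456226 - 43645/14673 = -6694247743/14673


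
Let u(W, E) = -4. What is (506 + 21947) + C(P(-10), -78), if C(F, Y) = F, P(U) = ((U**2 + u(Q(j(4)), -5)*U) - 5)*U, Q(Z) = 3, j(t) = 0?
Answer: 21103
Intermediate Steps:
P(U) = U*(-5 + U**2 - 4*U) (P(U) = ((U**2 - 4*U) - 5)*U = (-5 + U**2 - 4*U)*U = U*(-5 + U**2 - 4*U))
(506 + 21947) + C(P(-10), -78) = (506 + 21947) - 10*(-5 + (-10)**2 - 4*(-10)) = 22453 - 10*(-5 + 100 + 40) = 22453 - 10*135 = 22453 - 1350 = 21103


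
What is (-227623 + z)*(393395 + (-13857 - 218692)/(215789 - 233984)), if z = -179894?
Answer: -972342975277586/6065 ≈ -1.6032e+11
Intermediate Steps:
(-227623 + z)*(393395 + (-13857 - 218692)/(215789 - 233984)) = (-227623 - 179894)*(393395 + (-13857 - 218692)/(215789 - 233984)) = -407517*(393395 - 232549/(-18195)) = -407517*(393395 - 232549*(-1/18195)) = -407517*(393395 + 232549/18195) = -407517*7158054574/18195 = -972342975277586/6065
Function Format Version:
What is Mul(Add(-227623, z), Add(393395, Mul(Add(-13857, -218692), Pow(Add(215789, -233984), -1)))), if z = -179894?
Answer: Rational(-972342975277586, 6065) ≈ -1.6032e+11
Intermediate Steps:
Mul(Add(-227623, z), Add(393395, Mul(Add(-13857, -218692), Pow(Add(215789, -233984), -1)))) = Mul(Add(-227623, -179894), Add(393395, Mul(Add(-13857, -218692), Pow(Add(215789, -233984), -1)))) = Mul(-407517, Add(393395, Mul(-232549, Pow(-18195, -1)))) = Mul(-407517, Add(393395, Mul(-232549, Rational(-1, 18195)))) = Mul(-407517, Add(393395, Rational(232549, 18195))) = Mul(-407517, Rational(7158054574, 18195)) = Rational(-972342975277586, 6065)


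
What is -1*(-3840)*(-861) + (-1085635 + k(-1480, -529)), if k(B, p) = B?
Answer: -4393355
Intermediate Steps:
-1*(-3840)*(-861) + (-1085635 + k(-1480, -529)) = -1*(-3840)*(-861) + (-1085635 - 1480) = 3840*(-861) - 1087115 = -3306240 - 1087115 = -4393355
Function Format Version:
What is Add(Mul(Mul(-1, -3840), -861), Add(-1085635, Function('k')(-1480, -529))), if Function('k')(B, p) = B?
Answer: -4393355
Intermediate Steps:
Add(Mul(Mul(-1, -3840), -861), Add(-1085635, Function('k')(-1480, -529))) = Add(Mul(Mul(-1, -3840), -861), Add(-1085635, -1480)) = Add(Mul(3840, -861), -1087115) = Add(-3306240, -1087115) = -4393355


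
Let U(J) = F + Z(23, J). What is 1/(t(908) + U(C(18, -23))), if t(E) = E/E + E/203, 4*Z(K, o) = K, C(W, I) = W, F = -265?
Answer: -812/206067 ≈ -0.0039405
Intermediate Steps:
Z(K, o) = K/4
U(J) = -1037/4 (U(J) = -265 + (1/4)*23 = -265 + 23/4 = -1037/4)
t(E) = 1 + E/203 (t(E) = 1 + E*(1/203) = 1 + E/203)
1/(t(908) + U(C(18, -23))) = 1/((1 + (1/203)*908) - 1037/4) = 1/((1 + 908/203) - 1037/4) = 1/(1111/203 - 1037/4) = 1/(-206067/812) = -812/206067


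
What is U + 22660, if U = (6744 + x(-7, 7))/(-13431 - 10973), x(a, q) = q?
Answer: 552987889/24404 ≈ 22660.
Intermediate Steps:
U = -6751/24404 (U = (6744 + 7)/(-13431 - 10973) = 6751/(-24404) = 6751*(-1/24404) = -6751/24404 ≈ -0.27664)
U + 22660 = -6751/24404 + 22660 = 552987889/24404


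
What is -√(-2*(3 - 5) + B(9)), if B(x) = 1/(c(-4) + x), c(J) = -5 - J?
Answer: -√66/4 ≈ -2.0310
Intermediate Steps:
B(x) = 1/(-1 + x) (B(x) = 1/((-5 - 1*(-4)) + x) = 1/((-5 + 4) + x) = 1/(-1 + x))
-√(-2*(3 - 5) + B(9)) = -√(-2*(3 - 5) + 1/(-1 + 9)) = -√(-2*(-2) + 1/8) = -√(4 + ⅛) = -√(33/8) = -√66/4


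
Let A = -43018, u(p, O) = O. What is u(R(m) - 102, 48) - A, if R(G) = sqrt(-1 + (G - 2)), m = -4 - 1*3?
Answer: 43066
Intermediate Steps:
m = -7 (m = -4 - 3 = -7)
R(G) = sqrt(-3 + G) (R(G) = sqrt(-1 + (-2 + G)) = sqrt(-3 + G))
u(R(m) - 102, 48) - A = 48 - 1*(-43018) = 48 + 43018 = 43066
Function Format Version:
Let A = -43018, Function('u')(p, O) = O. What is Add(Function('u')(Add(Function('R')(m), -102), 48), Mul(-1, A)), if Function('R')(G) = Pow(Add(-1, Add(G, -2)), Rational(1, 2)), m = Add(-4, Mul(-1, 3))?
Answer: 43066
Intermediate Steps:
m = -7 (m = Add(-4, -3) = -7)
Function('R')(G) = Pow(Add(-3, G), Rational(1, 2)) (Function('R')(G) = Pow(Add(-1, Add(-2, G)), Rational(1, 2)) = Pow(Add(-3, G), Rational(1, 2)))
Add(Function('u')(Add(Function('R')(m), -102), 48), Mul(-1, A)) = Add(48, Mul(-1, -43018)) = Add(48, 43018) = 43066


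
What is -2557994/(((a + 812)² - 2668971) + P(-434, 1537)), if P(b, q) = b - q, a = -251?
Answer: 2557994/2356221 ≈ 1.0856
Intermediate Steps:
-2557994/(((a + 812)² - 2668971) + P(-434, 1537)) = -2557994/(((-251 + 812)² - 2668971) + (-434 - 1*1537)) = -2557994/((561² - 2668971) + (-434 - 1537)) = -2557994/((314721 - 2668971) - 1971) = -2557994/(-2354250 - 1971) = -2557994/(-2356221) = -2557994*(-1/2356221) = 2557994/2356221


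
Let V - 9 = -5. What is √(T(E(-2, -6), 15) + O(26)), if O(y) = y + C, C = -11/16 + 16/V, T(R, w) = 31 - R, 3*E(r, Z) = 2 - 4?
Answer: √8781/12 ≈ 7.8089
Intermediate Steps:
V = 4 (V = 9 - 5 = 4)
E(r, Z) = -⅔ (E(r, Z) = (2 - 4)/3 = (⅓)*(-2) = -⅔)
C = 53/16 (C = -11/16 + 16/4 = -11*1/16 + 16*(¼) = -11/16 + 4 = 53/16 ≈ 3.3125)
O(y) = 53/16 + y (O(y) = y + 53/16 = 53/16 + y)
√(T(E(-2, -6), 15) + O(26)) = √((31 - 1*(-⅔)) + (53/16 + 26)) = √((31 + ⅔) + 469/16) = √(95/3 + 469/16) = √(2927/48) = √8781/12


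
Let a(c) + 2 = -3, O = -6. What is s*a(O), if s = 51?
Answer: -255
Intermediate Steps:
a(c) = -5 (a(c) = -2 - 3 = -5)
s*a(O) = 51*(-5) = -255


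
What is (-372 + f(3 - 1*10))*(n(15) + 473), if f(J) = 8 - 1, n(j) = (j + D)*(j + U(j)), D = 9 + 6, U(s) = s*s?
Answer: -2800645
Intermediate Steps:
U(s) = s²
D = 15
n(j) = (15 + j)*(j + j²) (n(j) = (j + 15)*(j + j²) = (15 + j)*(j + j²))
f(J) = 7
(-372 + f(3 - 1*10))*(n(15) + 473) = (-372 + 7)*(15*(15 + 15² + 16*15) + 473) = -365*(15*(15 + 225 + 240) + 473) = -365*(15*480 + 473) = -365*(7200 + 473) = -365*7673 = -2800645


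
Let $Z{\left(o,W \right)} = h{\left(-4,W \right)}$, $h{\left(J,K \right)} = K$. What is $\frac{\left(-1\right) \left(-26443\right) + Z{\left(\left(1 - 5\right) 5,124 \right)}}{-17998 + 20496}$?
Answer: $\frac{26567}{2498} \approx 10.635$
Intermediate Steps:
$Z{\left(o,W \right)} = W$
$\frac{\left(-1\right) \left(-26443\right) + Z{\left(\left(1 - 5\right) 5,124 \right)}}{-17998 + 20496} = \frac{\left(-1\right) \left(-26443\right) + 124}{-17998 + 20496} = \frac{26443 + 124}{2498} = 26567 \cdot \frac{1}{2498} = \frac{26567}{2498}$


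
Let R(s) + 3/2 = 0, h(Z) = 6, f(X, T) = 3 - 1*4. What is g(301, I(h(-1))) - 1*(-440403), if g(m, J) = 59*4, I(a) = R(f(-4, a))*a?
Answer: 440639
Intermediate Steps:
f(X, T) = -1 (f(X, T) = 3 - 4 = -1)
R(s) = -3/2 (R(s) = -3/2 + 0 = -3/2)
I(a) = -3*a/2
g(m, J) = 236
g(301, I(h(-1))) - 1*(-440403) = 236 - 1*(-440403) = 236 + 440403 = 440639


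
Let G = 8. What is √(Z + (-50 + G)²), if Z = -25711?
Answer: I*√23947 ≈ 154.75*I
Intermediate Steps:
√(Z + (-50 + G)²) = √(-25711 + (-50 + 8)²) = √(-25711 + (-42)²) = √(-25711 + 1764) = √(-23947) = I*√23947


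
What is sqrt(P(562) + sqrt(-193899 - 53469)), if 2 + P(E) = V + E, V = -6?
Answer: sqrt(554 + 2*I*sqrt(61842)) ≈ 25.48 + 9.7597*I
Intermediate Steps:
P(E) = -8 + E (P(E) = -2 + (-6 + E) = -8 + E)
sqrt(P(562) + sqrt(-193899 - 53469)) = sqrt((-8 + 562) + sqrt(-193899 - 53469)) = sqrt(554 + sqrt(-247368)) = sqrt(554 + 2*I*sqrt(61842))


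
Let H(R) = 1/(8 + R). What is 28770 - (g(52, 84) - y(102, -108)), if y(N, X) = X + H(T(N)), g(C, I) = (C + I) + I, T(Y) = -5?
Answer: 85327/3 ≈ 28442.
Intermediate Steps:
g(C, I) = C + 2*I
y(N, X) = ⅓ + X (y(N, X) = X + 1/(8 - 5) = X + 1/3 = X + ⅓ = ⅓ + X)
28770 - (g(52, 84) - y(102, -108)) = 28770 - ((52 + 2*84) - (⅓ - 108)) = 28770 - ((52 + 168) - 1*(-323/3)) = 28770 - (220 + 323/3) = 28770 - 1*983/3 = 28770 - 983/3 = 85327/3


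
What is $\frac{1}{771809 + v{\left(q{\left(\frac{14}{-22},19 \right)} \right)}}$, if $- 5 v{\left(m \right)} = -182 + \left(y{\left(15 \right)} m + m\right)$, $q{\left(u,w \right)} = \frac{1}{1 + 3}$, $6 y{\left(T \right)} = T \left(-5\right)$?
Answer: $\frac{40}{30873839} \approx 1.2956 \cdot 10^{-6}$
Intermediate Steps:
$y{\left(T \right)} = - \frac{5 T}{6}$ ($y{\left(T \right)} = \frac{T \left(-5\right)}{6} = \frac{\left(-5\right) T}{6} = - \frac{5 T}{6}$)
$q{\left(u,w \right)} = \frac{1}{4}$
$v{\left(m \right)} = \frac{182}{5} + \frac{23 m}{10}$ ($v{\left(m \right)} = - \frac{-182 + \left(\left(- \frac{5}{6}\right) 15 m + m\right)}{5} = - \frac{-182 + \left(- \frac{25 m}{2} + m\right)}{5} = - \frac{-182 - \frac{23 m}{2}}{5} = \frac{182}{5} + \frac{23 m}{10}$)
$\frac{1}{771809 + v{\left(q{\left(\frac{14}{-22},19 \right)} \right)}} = \frac{1}{771809 + \left(\frac{182}{5} + \frac{23}{10} \cdot \frac{1}{4}\right)} = \frac{1}{771809 + \left(\frac{182}{5} + \frac{23}{40}\right)} = \frac{1}{771809 + \frac{1479}{40}} = \frac{1}{\frac{30873839}{40}} = \frac{40}{30873839}$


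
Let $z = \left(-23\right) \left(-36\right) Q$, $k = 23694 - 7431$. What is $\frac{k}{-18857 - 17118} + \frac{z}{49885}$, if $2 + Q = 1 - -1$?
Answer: $- \frac{16263}{35975} \approx -0.45206$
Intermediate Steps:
$Q = 0$ ($Q = -2 + \left(1 - -1\right) = -2 + \left(1 + 1\right) = -2 + 2 = 0$)
$k = 16263$ ($k = 23694 - 7431 = 16263$)
$z = 0$ ($z = \left(-23\right) \left(-36\right) 0 = 828 \cdot 0 = 0$)
$\frac{k}{-18857 - 17118} + \frac{z}{49885} = \frac{16263}{-18857 - 17118} + \frac{0}{49885} = \frac{16263}{-18857 - 17118} + 0 \cdot \frac{1}{49885} = \frac{16263}{-35975} + 0 = 16263 \left(- \frac{1}{35975}\right) + 0 = - \frac{16263}{35975} + 0 = - \frac{16263}{35975}$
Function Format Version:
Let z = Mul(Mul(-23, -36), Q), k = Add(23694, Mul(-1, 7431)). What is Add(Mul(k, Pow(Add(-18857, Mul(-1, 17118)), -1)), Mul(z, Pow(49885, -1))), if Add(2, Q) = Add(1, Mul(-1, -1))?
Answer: Rational(-16263, 35975) ≈ -0.45206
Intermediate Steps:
Q = 0 (Q = Add(-2, Add(1, Mul(-1, -1))) = Add(-2, Add(1, 1)) = Add(-2, 2) = 0)
k = 16263 (k = Add(23694, -7431) = 16263)
z = 0 (z = Mul(Mul(-23, -36), 0) = Mul(828, 0) = 0)
Add(Mul(k, Pow(Add(-18857, Mul(-1, 17118)), -1)), Mul(z, Pow(49885, -1))) = Add(Mul(16263, Pow(Add(-18857, Mul(-1, 17118)), -1)), Mul(0, Pow(49885, -1))) = Add(Mul(16263, Pow(Add(-18857, -17118), -1)), Mul(0, Rational(1, 49885))) = Add(Mul(16263, Pow(-35975, -1)), 0) = Add(Mul(16263, Rational(-1, 35975)), 0) = Add(Rational(-16263, 35975), 0) = Rational(-16263, 35975)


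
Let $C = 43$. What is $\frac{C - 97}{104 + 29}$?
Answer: $- \frac{54}{133} \approx -0.40601$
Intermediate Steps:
$\frac{C - 97}{104 + 29} = \frac{43 - 97}{104 + 29} = - \frac{54}{133}$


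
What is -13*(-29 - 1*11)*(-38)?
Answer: -19760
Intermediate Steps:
-13*(-29 - 1*11)*(-38) = -13*(-29 - 11)*(-38) = -13*(-40)*(-38) = 520*(-38) = -19760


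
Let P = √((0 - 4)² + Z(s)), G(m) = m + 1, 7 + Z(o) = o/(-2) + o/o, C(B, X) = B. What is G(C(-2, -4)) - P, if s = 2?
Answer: -4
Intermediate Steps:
Z(o) = -6 - o/2 (Z(o) = -7 + (o/(-2) + o/o) = -7 + (o*(-½) + 1) = -7 + (-o/2 + 1) = -7 + (1 - o/2) = -6 - o/2)
G(m) = 1 + m
P = 3 (P = √((0 - 4)² + (-6 - ½*2)) = √((-4)² + (-6 - 1)) = √(16 - 7) = √9 = 3)
G(C(-2, -4)) - P = (1 - 2) - 1*3 = -1 - 3 = -4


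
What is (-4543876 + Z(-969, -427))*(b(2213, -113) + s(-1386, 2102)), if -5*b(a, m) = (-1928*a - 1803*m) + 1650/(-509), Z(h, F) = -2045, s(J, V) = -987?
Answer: -1877936839558752/509 ≈ -3.6895e+12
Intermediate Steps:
b(a, m) = 330/509 + 1803*m/5 + 1928*a/5 (b(a, m) = -((-1928*a - 1803*m) + 1650/(-509))/5 = -((-1928*a - 1803*m) + 1650*(-1/509))/5 = -((-1928*a - 1803*m) - 1650/509)/5 = -(-1650/509 - 1928*a - 1803*m)/5 = 330/509 + 1803*m/5 + 1928*a/5)
(-4543876 + Z(-969, -427))*(b(2213, -113) + s(-1386, 2102)) = (-4543876 - 2045)*((330/509 + (1803/5)*(-113) + (1928/5)*2213) - 987) = -4545921*((330/509 - 203739/5 + 4266664/5) - 987) = -4545921*(413606095/509 - 987) = -4545921*413103712/509 = -1877936839558752/509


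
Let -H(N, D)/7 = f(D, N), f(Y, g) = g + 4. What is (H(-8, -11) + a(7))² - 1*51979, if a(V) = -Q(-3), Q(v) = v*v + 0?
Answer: -51618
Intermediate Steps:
Q(v) = v² (Q(v) = v² + 0 = v²)
f(Y, g) = 4 + g
a(V) = -9 (a(V) = -1*(-3)² = -1*9 = -9)
H(N, D) = -28 - 7*N (H(N, D) = -7*(4 + N) = -28 - 7*N)
(H(-8, -11) + a(7))² - 1*51979 = ((-28 - 7*(-8)) - 9)² - 1*51979 = ((-28 + 56) - 9)² - 51979 = (28 - 9)² - 51979 = 19² - 51979 = 361 - 51979 = -51618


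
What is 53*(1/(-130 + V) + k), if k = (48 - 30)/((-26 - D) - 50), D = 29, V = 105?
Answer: -1961/175 ≈ -11.206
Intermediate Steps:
k = -6/35 (k = (48 - 30)/((-26 - 1*29) - 50) = 18/((-26 - 29) - 50) = 18/(-55 - 50) = 18/(-105) = 18*(-1/105) = -6/35 ≈ -0.17143)
53*(1/(-130 + V) + k) = 53*(1/(-130 + 105) - 6/35) = 53*(1/(-25) - 6/35) = 53*(-1/25 - 6/35) = 53*(-37/175) = -1961/175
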